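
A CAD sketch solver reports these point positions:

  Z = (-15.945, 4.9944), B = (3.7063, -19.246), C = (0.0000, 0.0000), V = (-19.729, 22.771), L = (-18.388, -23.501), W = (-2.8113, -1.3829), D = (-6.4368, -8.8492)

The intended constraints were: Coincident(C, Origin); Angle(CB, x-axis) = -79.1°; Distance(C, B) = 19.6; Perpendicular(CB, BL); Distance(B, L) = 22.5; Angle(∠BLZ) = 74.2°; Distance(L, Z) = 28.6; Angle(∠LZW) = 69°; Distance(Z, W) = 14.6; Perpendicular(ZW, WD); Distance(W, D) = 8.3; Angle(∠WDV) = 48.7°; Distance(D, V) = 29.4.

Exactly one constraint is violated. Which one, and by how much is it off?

Distance(D, V) = 29.4 — off by 4.90.

C = (0.00, 0.00) ✓; CB at -79.10° ✓; |CB| = 19.60 ✓; ∠(CB, BL) = 90.00° ✓; |BL| = 22.50 ✓; ∠BLZ = 74.20° ✓; |LZ| = 28.60 ✓; ∠LZW = 69.00° ✓; |ZW| = 14.60 ✓; ∠(ZW, WD) = 90.00° ✓; |WD| = 8.300 ✓; ∠WDV = 48.70° ✓; |DV| = 34.30 ✗.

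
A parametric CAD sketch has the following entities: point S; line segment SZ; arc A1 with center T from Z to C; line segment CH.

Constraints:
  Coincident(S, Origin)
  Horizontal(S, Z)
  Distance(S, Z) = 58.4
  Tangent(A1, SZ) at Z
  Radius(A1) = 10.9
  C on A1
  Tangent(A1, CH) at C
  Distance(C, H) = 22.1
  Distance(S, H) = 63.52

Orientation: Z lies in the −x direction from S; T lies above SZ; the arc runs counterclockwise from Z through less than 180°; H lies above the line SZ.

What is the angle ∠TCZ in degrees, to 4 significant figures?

38.16°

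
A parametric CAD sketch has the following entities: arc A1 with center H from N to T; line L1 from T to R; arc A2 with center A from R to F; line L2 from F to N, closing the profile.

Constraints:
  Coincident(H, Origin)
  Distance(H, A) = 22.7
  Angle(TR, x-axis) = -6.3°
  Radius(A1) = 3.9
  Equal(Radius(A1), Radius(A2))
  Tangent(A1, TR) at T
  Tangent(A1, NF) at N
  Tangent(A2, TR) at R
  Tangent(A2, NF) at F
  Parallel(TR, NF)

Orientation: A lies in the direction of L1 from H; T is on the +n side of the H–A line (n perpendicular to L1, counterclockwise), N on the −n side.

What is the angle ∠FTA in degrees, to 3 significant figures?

9.21°

The slot axis is L1's direction at -6.3°, so u = (cos -6.3°, sin -6.3°) = (0.994, -0.110) and n = (−sin -6.3°, cos -6.3°) = (0.110, 0.994). H is at the origin and A lies 22.7 along u from H, so A = 22.7·u = (22.6, -2.49). Tangency of A1 to both parallel lines with radius 3.9 puts T and N at H ± 3.9·n: T = (0.428, 3.88), N = (-0.428, -3.88). Equal radii place R and F the same way about A: R = A + 3.9·n = (23.0, 1.39), F = A − 3.9·n = (22.1, -6.37). Then cos ∠FTA = TF·TA / (|TF||TA|), giving 9.21°.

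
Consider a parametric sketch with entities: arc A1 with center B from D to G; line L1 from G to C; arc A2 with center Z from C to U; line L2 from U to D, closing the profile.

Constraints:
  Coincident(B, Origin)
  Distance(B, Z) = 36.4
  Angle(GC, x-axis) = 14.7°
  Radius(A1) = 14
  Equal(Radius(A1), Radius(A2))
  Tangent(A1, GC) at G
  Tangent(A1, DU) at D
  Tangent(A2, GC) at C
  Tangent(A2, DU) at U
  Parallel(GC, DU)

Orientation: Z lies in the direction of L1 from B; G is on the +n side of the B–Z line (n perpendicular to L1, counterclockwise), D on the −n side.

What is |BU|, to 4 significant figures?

39.00

The slot axis is L1's direction at 14.7°, so u = (cos 14.7°, sin 14.7°) = (0.9673, 0.2538) and n = (−sin 14.7°, cos 14.7°) = (-0.2538, 0.9673). B is at the origin and Z lies 36.4 along u from B, so Z = 36.4·u = (35.21, 9.237). Tangency of A1 to both parallel lines with radius 14.0 puts G and D at B ± 14.0·n: G = (-3.553, 13.54), D = (3.553, -13.54). Equal radii place C and U the same way about Z: C = Z + 14.0·n = (31.66, 22.78), U = Z − 14.0·n = (38.76, -4.305). Then |BU| = |U − B| = 39.00.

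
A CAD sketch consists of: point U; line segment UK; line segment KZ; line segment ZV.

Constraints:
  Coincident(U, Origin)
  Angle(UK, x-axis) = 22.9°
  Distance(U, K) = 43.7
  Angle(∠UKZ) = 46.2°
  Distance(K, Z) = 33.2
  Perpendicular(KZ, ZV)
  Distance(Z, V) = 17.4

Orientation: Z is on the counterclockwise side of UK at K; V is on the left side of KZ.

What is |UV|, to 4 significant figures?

14.45

U is at the origin; UK runs at 22.9° with length 43.7, so K = 43.7·(cos 22.9°, sin 22.9°) = (40.26, 17.00). ∠UKZ = 46.2°, so KZ runs at 22.9° + (180° − 46.2°) = 156.7° from the x-axis; with |KZ| = 33.2, Z = K + 33.2·(cos 156.7°, sin 156.7°) = (9.763, 30.14). KZ is perpendicular to ZV; with |ZV| = 17.4 on the left of KZ, V = Z + 17.4·(-0.3955, -0.9184) = (2.881, 14.16). Then |UV| = |V − U| = 14.45.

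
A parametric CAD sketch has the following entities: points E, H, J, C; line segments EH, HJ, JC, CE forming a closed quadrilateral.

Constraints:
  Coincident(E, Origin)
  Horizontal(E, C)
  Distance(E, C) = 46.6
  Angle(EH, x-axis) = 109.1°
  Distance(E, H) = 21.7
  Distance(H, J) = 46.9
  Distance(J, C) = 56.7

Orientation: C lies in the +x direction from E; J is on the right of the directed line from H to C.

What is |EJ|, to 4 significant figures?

26.52

E is at the origin; EC is horizontal with |EC| = 46.6 and C in +x, so C = (46.6, 0). EH runs at 109.1° with |EH| = 21.7, so H = (-7.101, 20.51). J is determined by |HJ| = 46.9 and |JC| = 56.7 together: it lies at the intersection of circle(H, 46.9) and circle(C, 56.7). With |HC| = 57.48, the foot of the radical line on HC is 19.91 from H and the perpendicular offset is √(46.9² − 19.91²) = 42.46. Taking the right-of-HC solution: J = (-3.649, -26.27).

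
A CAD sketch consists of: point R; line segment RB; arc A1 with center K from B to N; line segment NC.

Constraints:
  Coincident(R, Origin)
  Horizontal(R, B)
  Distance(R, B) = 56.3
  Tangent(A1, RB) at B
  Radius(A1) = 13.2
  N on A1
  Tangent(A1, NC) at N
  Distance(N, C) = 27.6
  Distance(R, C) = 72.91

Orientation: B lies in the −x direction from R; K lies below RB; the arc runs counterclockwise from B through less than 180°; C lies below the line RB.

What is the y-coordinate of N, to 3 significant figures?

-18.1

Checks: R = (0.00, 0.00) ✓; |KN| = 13.20 ✓; ∠(KN, NC) = 90.00° ✓; |NC| = 27.60 ✓; |RC| = 72.91 ✓.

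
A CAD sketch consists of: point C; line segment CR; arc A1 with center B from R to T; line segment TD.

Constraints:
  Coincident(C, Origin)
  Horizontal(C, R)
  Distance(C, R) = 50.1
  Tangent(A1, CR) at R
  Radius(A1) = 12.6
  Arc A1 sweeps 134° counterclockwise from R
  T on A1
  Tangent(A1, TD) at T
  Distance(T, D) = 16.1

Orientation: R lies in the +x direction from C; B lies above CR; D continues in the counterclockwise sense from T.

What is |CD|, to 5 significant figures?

58.195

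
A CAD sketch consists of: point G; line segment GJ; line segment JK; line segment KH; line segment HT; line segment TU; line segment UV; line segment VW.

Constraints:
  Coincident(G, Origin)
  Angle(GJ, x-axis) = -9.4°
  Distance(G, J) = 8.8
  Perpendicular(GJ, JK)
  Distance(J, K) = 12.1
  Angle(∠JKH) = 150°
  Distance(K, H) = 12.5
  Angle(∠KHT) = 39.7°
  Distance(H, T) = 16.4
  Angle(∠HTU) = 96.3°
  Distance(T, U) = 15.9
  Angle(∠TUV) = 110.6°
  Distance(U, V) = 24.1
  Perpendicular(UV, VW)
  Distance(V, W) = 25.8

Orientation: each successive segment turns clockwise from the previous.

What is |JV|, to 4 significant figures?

29.97

G is at the origin; GJ runs at -9.4° with length 8.8, so J = (8.682, -1.437). The perpendicularity gives JK at right angles to GJ, so JK runs at -99.40°; with |JK| = 12.1, K = (6.706, -13.37). ∠JKH = 150.0° gives KH at -129.4° from the x-axis; with |KH| = 12.5, H = (-1.229, -23.03). ∠KHT = 39.7° gives HT at 90.30° from the x-axis; with |HT| = 16.4, T = (-1.314, -6.634). ∠HTU = 96.3° gives TU at 6.600° from the x-axis; with |TU| = 15.9, U = (14.48, -4.807). ∠TUV = 110.6° gives UV at -62.80° from the x-axis; with |UV| = 24.1, V = (25.50, -26.24). Then |JV| = |V − J| = 29.97.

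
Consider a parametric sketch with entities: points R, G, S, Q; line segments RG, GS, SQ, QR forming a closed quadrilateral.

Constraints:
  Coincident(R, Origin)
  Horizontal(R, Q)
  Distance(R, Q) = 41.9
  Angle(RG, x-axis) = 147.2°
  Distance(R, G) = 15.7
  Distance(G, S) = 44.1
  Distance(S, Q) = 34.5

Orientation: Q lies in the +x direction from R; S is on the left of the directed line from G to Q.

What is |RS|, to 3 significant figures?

39.3

R is at the origin; R and Q share the same y with |RQ| = 41.9 and Q in +x, so Q = (41.9, 0). RG runs at 147.2° with |RG| = 15.7, so G = (-13.2, 8.50). S is determined by |GS| = 44.1 and |SQ| = 34.5 together: it lies at the intersection of circle(G, 44.1) and circle(Q, 34.5). With |GQ| = 55.7, the foot of the radical line on GQ is 34.6 from G and the perpendicular offset is √(44.1² − 34.6²) = 27.3. Taking the left-of-GQ solution: S = (25.2, 30.2).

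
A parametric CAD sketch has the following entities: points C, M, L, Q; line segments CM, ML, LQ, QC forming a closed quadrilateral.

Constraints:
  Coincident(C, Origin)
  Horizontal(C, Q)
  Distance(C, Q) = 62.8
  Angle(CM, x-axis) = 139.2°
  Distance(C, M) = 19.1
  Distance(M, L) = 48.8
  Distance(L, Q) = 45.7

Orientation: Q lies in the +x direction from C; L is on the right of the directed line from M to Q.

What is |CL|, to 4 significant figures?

29.71

Checks: |ML| = 48.80 ✓; |LQ| = 45.70 ✓.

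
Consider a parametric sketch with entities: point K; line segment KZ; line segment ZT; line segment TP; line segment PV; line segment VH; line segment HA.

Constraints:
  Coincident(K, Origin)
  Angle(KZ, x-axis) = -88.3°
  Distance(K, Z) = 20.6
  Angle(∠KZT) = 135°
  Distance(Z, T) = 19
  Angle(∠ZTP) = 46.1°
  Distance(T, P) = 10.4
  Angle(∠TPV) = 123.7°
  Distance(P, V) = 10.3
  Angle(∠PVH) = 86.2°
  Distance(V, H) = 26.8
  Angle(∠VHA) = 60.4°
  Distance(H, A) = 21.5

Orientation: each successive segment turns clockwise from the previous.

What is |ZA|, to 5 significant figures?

24.336

K is at the origin; KZ runs at -88.3° with length 20.6, so Z = (0.61112, -20.591). ∠KZT = 135.0° gives ZT at -133.30° from the x-axis; with |ZT| = 19.0, T = (-12.419, -34.419). ∠ZTP = 46.1° gives TP at 92.800° from the x-axis; with |TP| = 10.4, P = (-12.927, -24.031). ∠TPV = 123.7° gives PV at 36.500° from the x-axis; with |PV| = 10.3, V = (-4.6477, -17.904). ∠PVH = 86.2° gives VH at -57.300° from the x-axis; with |VH| = 26.8, H = (9.8307, -40.457). ∠VHA = 60.4° gives HA at -176.90° from the x-axis; with |HA| = 21.5, A = (-11.638, -41.620). Then |ZA| = |A − Z| = 24.336.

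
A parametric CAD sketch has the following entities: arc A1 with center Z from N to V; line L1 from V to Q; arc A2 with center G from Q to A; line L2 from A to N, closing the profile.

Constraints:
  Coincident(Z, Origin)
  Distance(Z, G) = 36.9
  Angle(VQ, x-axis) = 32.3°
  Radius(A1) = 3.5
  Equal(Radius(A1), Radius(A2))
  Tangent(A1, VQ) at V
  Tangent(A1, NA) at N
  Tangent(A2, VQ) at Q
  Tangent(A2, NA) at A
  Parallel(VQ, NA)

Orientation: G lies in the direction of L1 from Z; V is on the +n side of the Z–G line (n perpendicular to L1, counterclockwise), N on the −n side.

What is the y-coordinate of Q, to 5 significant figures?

22.676

Tangency of A1 to both parallel lines with radius 3.5 puts V and N at Z ± 3.5·n: V = (-1.8702, 2.9584), N = (1.8702, -2.9584). Equal radii place Q and A the same way about G: Q = G + 3.5·n = (29.320, 22.676), A = G − 3.5·n = (33.060, 16.759). So Q.y = 22.676.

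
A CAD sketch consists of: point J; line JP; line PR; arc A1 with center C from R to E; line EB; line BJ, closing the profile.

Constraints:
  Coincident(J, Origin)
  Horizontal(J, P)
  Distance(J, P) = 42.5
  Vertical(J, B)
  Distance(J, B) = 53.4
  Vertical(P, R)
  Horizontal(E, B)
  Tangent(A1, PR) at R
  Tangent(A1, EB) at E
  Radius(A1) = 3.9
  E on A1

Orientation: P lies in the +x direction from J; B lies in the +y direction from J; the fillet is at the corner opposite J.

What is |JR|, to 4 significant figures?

65.24

J is at the origin; J and P share the same y with |JP| = 42.5 and P on the +x side, so P = (42.50, 0.000). JB is vertical with |JB| = 53.4 and B on the +y side, so B = (0.000, 53.40). The virtual corner opposite J is at (42.50, 53.40). Tangency of A1 to PR means the radius CR is perpendicular to PR and since A1 is tangent to EB there, CE ⟂ EB, with radius 3.9, so the center C sits 3.9 in from both sides at C = (38.60, 49.50). That places the tangent points at R = (42.50, 49.50) on PR and E = (38.60, 53.40) on EB. Then |JR| = |R − J| = 65.24.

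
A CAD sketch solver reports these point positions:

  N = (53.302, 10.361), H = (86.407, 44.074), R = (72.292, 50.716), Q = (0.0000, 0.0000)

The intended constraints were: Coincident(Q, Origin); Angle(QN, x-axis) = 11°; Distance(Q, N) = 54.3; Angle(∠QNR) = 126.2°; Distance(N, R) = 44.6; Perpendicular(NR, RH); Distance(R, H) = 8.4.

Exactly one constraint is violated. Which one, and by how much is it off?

Distance(R, H) = 8.4 — off by 7.20.

Q = (0.00, 0.00) ✓; QN at 11.00° ✓; |QN| = 54.30 ✓; ∠QNR = 126.2° ✓; |NR| = 44.60 ✓; ∠(NR, RH) = 90.00° ✓; |RH| = 15.60 ✗.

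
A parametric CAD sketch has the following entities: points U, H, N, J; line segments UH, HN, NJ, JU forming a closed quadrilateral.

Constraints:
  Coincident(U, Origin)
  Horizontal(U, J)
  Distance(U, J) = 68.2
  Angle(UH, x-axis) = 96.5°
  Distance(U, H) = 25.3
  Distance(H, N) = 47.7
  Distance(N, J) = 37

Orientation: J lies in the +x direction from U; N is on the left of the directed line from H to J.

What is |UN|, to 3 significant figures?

53.1

Checks: |HN| = 47.70 ✓; |NJ| = 37.00 ✓.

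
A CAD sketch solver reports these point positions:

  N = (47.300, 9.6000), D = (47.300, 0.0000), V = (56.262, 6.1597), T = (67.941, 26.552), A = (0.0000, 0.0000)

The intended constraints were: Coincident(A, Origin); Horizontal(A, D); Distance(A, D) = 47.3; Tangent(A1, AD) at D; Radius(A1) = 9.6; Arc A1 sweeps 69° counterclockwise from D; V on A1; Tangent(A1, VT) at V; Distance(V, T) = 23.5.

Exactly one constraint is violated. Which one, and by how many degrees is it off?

Tangent(A1, VT) at V — off by 8.80°.

A = (0.00, 0.00) ✓; A.y = 0.00, D.y = 0.00 ✓; |AD| = 47.30 ✓; ∠(ND, DA) = 90.00° ✓; |ND| = 9.600 ✓; bearing(N→V) − bearing(N→D) = 69.00° ✓; |NV| = 9.600 ✓; ∠(NV, VT) = 98.80° ✗; |VT| = 23.50 ✓.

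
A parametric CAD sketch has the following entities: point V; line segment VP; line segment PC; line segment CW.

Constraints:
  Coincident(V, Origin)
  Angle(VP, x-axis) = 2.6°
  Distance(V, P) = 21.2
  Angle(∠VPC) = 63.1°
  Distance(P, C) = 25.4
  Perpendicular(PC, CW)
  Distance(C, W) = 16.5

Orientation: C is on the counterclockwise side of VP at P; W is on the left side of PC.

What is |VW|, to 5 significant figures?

15.990

∠VPC = 63.1°, so PC runs at 2.6° + (180° − 63.1°) = 119.50° from the x-axis; with |PC| = 25.4, C = P + 25.4·(cos 119.50°, sin 119.50°) = (8.6706, 23.069). PC is perpendicular to CW; with |CW| = 16.5 on the left of PC, W = C + 16.5·(-0.87036, -0.49242) = (-5.6903, 14.944). Then |VW| = |W − V| = 15.990.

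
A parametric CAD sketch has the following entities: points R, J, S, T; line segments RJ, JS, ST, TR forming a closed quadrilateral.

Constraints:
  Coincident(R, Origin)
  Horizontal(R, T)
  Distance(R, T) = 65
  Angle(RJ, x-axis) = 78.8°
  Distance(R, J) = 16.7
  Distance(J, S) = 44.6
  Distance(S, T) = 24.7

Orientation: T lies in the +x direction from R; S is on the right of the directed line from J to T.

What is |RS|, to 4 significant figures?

41.86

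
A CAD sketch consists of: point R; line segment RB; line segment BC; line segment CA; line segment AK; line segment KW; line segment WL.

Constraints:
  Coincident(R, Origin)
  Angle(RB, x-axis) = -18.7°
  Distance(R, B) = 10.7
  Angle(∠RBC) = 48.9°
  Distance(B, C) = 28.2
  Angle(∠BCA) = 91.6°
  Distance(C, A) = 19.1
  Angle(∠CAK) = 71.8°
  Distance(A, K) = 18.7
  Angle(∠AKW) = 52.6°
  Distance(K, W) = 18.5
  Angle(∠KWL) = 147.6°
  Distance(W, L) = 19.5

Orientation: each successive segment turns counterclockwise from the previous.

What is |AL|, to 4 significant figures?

24.01

R is at the origin; RB runs at -18.7° with length 10.7, so B = (10.14, -3.431). ∠RBC = 48.9° gives BC at 112.4° from the x-axis; with |BC| = 28.2, C = (-0.6110, 22.64). ∠BCA = 91.6° gives CA at -159.2° from the x-axis; with |CA| = 19.1, A = (-18.47, 15.86). ∠CAK = 71.8° gives AK at -51.00° from the x-axis; with |AK| = 18.7, K = (-6.698, 1.326). ∠AKW = 52.6° gives KW at 76.40° from the x-axis; with |KW| = 18.5, W = (-2.348, 19.31). ∠KWL = 147.6° gives WL at 108.8° from the x-axis; with |WL| = 19.5, L = (-8.632, 37.77). Then |AL| = |L − A| = 24.01.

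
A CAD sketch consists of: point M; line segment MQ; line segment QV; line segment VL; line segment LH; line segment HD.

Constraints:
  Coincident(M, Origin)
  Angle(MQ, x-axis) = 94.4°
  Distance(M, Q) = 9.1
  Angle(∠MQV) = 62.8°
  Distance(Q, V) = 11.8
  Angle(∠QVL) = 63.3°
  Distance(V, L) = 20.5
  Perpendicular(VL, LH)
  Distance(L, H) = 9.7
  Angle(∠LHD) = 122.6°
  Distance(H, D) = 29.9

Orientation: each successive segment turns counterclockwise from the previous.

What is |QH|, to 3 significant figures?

15.2

M is at the origin; MQ runs at 94.4° with length 9.1, so Q = (-0.698, 9.07). ∠MQV = 62.8° gives QV at -148° from the x-axis; with |QV| = 11.8, V = (-10.7, 2.89). ∠QVL = 63.3° gives VL at -31.7° from the x-axis; with |VL| = 20.5, L = (6.69, -7.88). VL is perpendicular to LH, so LH runs at 58.3°; with |LH| = 9.7, H = (11.8, 0.371). Then |QH| = |H − Q| = 15.2.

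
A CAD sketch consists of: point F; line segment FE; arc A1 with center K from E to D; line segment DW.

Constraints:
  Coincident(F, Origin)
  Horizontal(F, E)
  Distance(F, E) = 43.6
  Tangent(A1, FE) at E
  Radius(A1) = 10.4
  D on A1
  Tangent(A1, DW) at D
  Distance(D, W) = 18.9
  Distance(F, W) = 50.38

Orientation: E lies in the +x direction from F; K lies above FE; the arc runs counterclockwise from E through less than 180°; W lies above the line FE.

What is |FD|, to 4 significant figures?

54.30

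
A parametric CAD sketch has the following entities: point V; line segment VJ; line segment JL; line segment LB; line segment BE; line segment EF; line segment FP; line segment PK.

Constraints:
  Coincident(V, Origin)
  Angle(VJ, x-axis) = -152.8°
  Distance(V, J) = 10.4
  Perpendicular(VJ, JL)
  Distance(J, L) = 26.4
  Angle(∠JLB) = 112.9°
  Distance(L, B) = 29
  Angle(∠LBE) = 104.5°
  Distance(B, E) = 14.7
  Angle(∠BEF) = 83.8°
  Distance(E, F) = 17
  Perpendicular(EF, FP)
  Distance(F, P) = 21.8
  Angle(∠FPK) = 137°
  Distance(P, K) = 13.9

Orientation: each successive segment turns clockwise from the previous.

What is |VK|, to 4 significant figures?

49.50

V is at the origin; VJ runs at -152.8° with length 10.4, so J = (-9.250, -4.754). The perpendicularity gives JL at right angles to VJ, so JL runs at 117.2°; with |JL| = 26.4, L = (-21.32, 18.73). ∠JLB = 112.9° gives LB at 50.10° from the x-axis; with |LB| = 29.0, B = (-2.715, 40.97). ∠LBE = 104.5° gives BE at -25.40° from the x-axis; with |BE| = 14.7, E = (10.56, 34.67). ∠BEF = 83.8° gives EF at -121.6° from the x-axis; with |EF| = 17.0, F = (1.656, 20.19). EF is perpendicular to FP, so FP runs at 148.4°; with |FP| = 21.8, P = (-16.91, 31.61). ∠FPK = 137.0° gives PK at 105.4° from the x-axis; with |PK| = 13.9, K = (-20.60, 45.01). Then |VK| = |K − V| = 49.50.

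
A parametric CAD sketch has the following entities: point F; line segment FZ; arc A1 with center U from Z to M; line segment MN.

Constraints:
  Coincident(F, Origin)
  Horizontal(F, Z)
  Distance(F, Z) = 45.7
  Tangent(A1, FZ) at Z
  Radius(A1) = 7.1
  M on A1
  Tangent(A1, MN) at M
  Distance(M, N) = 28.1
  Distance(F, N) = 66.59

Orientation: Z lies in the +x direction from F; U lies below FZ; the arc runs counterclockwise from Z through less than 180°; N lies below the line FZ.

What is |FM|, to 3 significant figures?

41.7

Checks: |UM| = 7.100 ✓; ∠(UM, MN) = 90.00° ✓; |MN| = 28.10 ✓; |FN| = 66.59 ✓.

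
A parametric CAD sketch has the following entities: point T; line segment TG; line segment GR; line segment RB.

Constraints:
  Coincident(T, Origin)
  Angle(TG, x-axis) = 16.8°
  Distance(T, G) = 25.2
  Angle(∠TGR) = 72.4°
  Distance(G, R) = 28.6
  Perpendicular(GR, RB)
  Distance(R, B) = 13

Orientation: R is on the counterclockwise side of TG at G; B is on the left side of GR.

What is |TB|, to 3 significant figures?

23.7

T is at the origin; TG runs at 16.8° with length 25.2, so G = 25.2·(cos 16.8°, sin 16.8°) = (24.1, 7.28). ∠TGR = 72.4°, so GR runs at 16.8° + (180° − 72.4°) = 124° from the x-axis; with |GR| = 28.6, R = G + 28.6·(cos 124°, sin 124°) = (7.97, 30.9). The perpendicularity gives RB at right angles to GR; with |RB| = 13.0 on the left of GR, B = R + 13.0·(-0.825, -0.565) = (-2.76, 23.5). Then |TB| = |B − T| = 23.7.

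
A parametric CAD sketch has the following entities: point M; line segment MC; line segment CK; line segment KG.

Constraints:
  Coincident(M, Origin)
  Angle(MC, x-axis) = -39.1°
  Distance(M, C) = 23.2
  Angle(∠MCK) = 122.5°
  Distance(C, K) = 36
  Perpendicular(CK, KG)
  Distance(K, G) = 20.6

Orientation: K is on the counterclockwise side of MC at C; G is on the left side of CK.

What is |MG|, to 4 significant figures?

48.48

∠MCK = 122.5°, so CK runs at -39.1° + (180° − 122.5°) = 18.40° from the x-axis; with |CK| = 36.0, K = C + 36.0·(cos 18.40°, sin 18.40°) = (52.16, -3.268). CK is perpendicular to KG; with |KG| = 20.6 on the left of CK, G = K + 20.6·(-0.3156, 0.9489) = (45.66, 16.28). Then |MG| = |G − M| = 48.48.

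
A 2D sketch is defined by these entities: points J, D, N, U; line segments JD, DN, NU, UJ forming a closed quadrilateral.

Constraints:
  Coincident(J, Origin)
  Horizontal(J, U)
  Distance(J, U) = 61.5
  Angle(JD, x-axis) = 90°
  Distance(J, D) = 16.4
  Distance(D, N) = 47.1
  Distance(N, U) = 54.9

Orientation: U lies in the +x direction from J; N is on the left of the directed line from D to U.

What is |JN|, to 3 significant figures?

59.4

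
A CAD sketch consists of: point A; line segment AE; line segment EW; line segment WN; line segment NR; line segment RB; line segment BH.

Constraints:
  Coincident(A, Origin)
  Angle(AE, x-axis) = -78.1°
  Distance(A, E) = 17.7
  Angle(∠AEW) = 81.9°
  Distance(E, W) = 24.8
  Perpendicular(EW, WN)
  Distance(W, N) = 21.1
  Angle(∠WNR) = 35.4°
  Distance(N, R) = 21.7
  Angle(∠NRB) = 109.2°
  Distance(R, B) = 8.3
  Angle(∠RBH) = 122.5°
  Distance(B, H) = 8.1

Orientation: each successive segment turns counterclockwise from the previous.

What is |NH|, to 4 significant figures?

24.05

A is at the origin; AE runs at -78.1° with length 17.7, so E = (3.650, -17.32). ∠AEW = 81.9° gives EW at 20.00° from the x-axis; with |EW| = 24.8, W = (26.95, -8.838). The perpendicularity gives WN at right angles to EW, so WN runs at 110.0°; with |WN| = 21.1, N = (19.74, 10.99). ∠WNR = 35.4° gives NR at -105.4° from the x-axis; with |NR| = 21.7, R = (13.97, -9.931). ∠NRB = 109.2° gives RB at -34.60° from the x-axis; with |RB| = 8.3, B = (20.81, -14.64). ∠RBH = 122.5° gives BH at 22.90° from the x-axis; with |BH| = 8.1, H = (28.27, -11.49). Then |NH| = |H − N| = 24.05.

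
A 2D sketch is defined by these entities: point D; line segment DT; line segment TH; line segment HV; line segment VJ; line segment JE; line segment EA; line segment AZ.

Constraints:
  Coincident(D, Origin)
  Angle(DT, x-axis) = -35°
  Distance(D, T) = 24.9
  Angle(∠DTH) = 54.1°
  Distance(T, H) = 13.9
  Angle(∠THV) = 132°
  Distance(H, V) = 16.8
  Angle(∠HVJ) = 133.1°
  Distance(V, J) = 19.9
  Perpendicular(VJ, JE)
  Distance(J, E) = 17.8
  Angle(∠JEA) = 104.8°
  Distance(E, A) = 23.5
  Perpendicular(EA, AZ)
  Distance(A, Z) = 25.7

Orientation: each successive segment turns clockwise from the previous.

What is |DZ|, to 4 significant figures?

20.99

∠JEA = 104.8° gives EA at -61.00° from the x-axis; with |EA| = 23.5, A = (16.32, -7.606). EA ⟂ AZ, so AZ runs at -151.0°; with |AZ| = 25.7, Z = (-6.156, -20.07). Then |DZ| = |Z − D| = 20.99.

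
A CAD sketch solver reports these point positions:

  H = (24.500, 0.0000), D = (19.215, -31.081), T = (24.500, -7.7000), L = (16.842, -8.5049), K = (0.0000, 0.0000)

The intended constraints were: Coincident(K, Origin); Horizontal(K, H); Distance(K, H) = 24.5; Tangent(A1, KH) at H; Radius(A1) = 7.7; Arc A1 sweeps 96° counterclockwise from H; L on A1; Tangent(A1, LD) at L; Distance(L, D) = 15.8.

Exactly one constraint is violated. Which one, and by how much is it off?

Distance(L, D) = 15.8 — off by 6.90.

K = (0.00, 0.00) ✓; K.y = 0.00, H.y = 0.00 ✓; |KH| = 24.50 ✓; ∠(TH, HK) = 90.00° ✓; |TH| = 7.700 ✓; bearing(T→L) − bearing(T→H) = 96.00° ✓; |TL| = 7.700 ✓; ∠(TL, LD) = 90.00° ✓; |LD| = 22.70 ✗.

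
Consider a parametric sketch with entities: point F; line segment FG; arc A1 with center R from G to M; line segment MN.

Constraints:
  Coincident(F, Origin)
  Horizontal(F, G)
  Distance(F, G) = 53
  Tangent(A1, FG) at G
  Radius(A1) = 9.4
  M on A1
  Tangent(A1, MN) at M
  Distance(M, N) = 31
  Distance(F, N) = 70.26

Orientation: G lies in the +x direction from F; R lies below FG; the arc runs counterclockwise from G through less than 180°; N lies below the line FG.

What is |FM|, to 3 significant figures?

46.3

F is at the origin; F and G share the same y with |FG| = 53.0 and G on the +x side, so G = (53.0, 0.00). The tangent condition forces RG to be normal to FG, so R = G + (0, -9.4) = (53.0, -9.40). Since RM ⟂ MN (tangency), |RN| = √(9.4² + 31.0²) = 32.4 regardless of where M sits on A1. So N lies on both circle(F, 70.26) and circle(R, 32.4); the below-FG intersection is N = (56.6, -41.6). M is the foot of the tangent from N: M = (44.4, -13.1).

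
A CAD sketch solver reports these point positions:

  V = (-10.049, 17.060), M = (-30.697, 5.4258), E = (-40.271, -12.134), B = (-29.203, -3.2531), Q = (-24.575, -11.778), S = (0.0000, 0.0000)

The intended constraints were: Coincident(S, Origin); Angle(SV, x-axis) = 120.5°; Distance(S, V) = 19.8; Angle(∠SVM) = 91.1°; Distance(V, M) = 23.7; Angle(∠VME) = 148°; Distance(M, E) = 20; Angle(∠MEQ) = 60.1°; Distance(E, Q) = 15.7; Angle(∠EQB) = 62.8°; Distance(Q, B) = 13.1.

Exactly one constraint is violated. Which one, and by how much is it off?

Distance(Q, B) = 13.1 — off by 3.40.

S = (0.00, 0.00) ✓; SV at 120.5° ✓; |SV| = 19.80 ✓; ∠SVM = 91.10° ✓; |VM| = 23.70 ✓; ∠VME = 148.0° ✓; |ME| = 20.00 ✓; ∠MEQ = 60.10° ✓; |EQ| = 15.70 ✓; ∠EQB = 62.80° ✓; |QB| = 9.700 ✗.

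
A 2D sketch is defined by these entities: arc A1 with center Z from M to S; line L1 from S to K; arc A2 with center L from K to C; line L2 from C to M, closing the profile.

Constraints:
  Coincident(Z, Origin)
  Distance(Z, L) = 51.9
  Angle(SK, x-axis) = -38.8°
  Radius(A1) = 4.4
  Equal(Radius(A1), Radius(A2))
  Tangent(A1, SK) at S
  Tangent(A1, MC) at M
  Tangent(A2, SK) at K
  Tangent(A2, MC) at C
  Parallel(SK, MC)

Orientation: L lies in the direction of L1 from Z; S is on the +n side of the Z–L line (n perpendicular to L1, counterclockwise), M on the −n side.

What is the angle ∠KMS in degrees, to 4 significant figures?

80.38°

The slot axis is L1's direction at -38.8°, so u = (cos -38.8°, sin -38.8°) = (0.7793, -0.6266) and n = (−sin -38.8°, cos -38.8°) = (0.6266, 0.7793). Z is at the origin and L lies 51.9 along u from Z, so L = 51.9·u = (40.45, -32.52). Tangency of A1 to both parallel lines with radius 4.4 puts S and M at Z ± 4.4·n: S = (2.757, 3.429), M = (-2.757, -3.429). Equal radii place K and C the same way about L: K = L + 4.4·n = (43.20, -29.09), C = L − 4.4·n = (37.69, -35.95). Then cos ∠KMS = MK·MS / (|MK||MS|), giving 80.38°.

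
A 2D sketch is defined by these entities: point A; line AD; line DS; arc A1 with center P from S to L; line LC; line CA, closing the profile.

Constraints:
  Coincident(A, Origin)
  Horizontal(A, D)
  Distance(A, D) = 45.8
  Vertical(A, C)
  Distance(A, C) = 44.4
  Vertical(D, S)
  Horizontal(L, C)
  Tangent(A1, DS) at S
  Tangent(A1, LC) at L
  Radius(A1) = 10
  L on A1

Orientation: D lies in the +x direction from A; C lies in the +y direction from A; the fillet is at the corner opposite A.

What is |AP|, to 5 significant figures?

49.649

A is at the origin; A and D share the same y with |AD| = 45.8 and D on the +x side, so D = (45.800, 0.0000). A and C share the same x with |AC| = 44.4 and C on the +y side, so C = (0.0000, 44.400). The virtual corner opposite A is at (45.800, 44.400). Tangency of A1 to DS means the radius PS is perpendicular to DS and tangency of A1 to LC means the radius PL is perpendicular to LC, with radius 10.0, so the center P sits 10.0 in from both sides at P = (35.800, 34.400). Then |AP| = |P − A| = 49.649.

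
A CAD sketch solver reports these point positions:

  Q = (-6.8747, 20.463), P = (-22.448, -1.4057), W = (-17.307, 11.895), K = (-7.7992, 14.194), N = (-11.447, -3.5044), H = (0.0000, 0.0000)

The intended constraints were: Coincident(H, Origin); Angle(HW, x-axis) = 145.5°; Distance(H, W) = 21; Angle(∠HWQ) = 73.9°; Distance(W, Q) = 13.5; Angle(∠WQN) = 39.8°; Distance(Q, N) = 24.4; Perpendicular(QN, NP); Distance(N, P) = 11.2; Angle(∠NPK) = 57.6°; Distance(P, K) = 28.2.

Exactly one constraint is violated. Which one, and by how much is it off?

Distance(P, K) = 28.2 — off by 6.80.

H = (0.00, 0.00) ✓; HW at 145.5° ✓; |HW| = 21.00 ✓; ∠HWQ = 73.90° ✓; |WQ| = 13.50 ✓; ∠WQN = 39.80° ✓; |QN| = 24.40 ✓; ∠(QN, NP) = 90.00° ✓; |NP| = 11.20 ✓; ∠NPK = 57.60° ✓; |PK| = 21.40 ✗.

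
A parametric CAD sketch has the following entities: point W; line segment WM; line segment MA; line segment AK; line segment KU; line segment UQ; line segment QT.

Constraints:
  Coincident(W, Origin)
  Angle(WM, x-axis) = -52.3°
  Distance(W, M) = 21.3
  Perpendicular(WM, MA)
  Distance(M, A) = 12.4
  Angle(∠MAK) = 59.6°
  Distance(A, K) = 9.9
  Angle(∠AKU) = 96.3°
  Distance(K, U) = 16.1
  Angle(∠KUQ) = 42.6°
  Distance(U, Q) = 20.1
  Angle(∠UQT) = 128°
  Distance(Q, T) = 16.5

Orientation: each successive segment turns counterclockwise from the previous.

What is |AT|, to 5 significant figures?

13.929

∠KUQ = 42.6° gives UQ at 19.200° from the x-axis; with |UQ| = 20.1, Q = (25.025, -13.156). ∠UQT = 128.0° gives QT at 71.200° from the x-axis; with |QT| = 16.5, T = (30.342, 2.4634). Then |AT| = |T − A| = 13.929.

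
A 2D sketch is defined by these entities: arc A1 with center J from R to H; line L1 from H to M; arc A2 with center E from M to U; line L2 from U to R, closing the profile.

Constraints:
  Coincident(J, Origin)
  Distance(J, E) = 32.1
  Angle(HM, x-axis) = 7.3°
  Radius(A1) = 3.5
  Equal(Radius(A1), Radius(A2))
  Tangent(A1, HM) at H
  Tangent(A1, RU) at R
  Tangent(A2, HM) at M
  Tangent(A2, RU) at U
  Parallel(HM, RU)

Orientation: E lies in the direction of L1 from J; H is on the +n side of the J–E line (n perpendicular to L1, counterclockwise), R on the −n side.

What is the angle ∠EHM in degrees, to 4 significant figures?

6.223°

The slot axis is L1's direction at 7.3°, so u = (cos 7.3°, sin 7.3°) = (0.9919, 0.1271) and n = (−sin 7.3°, cos 7.3°) = (-0.1271, 0.9919). J is at the origin and E lies 32.1 along u from J, so E = 32.1·u = (31.84, 4.079). Tangency of A1 to both parallel lines with radius 3.5 puts H and R at J ± 3.5·n: H = (-0.4447, 3.472), R = (0.4447, -3.472). Equal radii place M and U the same way about E: M = E + 3.5·n = (31.40, 7.550), U = E − 3.5·n = (32.28, 0.6071). Then cos ∠EHM = HE·HM / (|HE||HM|), giving 6.223°.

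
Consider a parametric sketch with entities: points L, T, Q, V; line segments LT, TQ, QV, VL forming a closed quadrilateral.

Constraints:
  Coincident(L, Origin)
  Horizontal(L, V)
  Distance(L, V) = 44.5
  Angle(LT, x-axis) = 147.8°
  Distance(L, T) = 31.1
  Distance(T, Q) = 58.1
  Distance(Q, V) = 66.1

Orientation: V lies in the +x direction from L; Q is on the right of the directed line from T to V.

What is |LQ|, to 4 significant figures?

39.89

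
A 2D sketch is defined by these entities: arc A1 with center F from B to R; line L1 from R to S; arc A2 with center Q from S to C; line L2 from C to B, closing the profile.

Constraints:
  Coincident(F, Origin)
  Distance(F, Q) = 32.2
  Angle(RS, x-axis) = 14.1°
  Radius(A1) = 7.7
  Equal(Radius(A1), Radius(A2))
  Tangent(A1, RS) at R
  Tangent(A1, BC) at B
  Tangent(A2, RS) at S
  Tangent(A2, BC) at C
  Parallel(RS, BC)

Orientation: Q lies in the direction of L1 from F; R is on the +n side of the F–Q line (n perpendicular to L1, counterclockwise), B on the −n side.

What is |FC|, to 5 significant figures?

33.108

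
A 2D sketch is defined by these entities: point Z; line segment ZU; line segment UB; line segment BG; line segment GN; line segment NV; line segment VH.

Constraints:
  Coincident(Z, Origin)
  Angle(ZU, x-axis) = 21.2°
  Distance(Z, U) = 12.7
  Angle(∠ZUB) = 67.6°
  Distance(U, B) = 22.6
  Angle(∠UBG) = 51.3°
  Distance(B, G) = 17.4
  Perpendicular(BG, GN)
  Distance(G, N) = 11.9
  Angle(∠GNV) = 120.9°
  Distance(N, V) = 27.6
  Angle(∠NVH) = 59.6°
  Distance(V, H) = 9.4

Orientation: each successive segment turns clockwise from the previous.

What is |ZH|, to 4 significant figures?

28.50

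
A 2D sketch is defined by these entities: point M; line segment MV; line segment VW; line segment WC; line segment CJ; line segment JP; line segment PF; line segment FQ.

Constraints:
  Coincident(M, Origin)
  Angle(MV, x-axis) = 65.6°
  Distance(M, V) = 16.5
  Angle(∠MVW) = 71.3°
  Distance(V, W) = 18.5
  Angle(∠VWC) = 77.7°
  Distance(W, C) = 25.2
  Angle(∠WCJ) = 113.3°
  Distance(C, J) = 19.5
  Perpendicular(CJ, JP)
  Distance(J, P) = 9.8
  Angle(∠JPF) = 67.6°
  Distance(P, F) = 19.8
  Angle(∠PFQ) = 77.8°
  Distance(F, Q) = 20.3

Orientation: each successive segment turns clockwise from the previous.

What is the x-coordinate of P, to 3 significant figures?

-11.7

∠WCJ = 113.3° gives CJ at 148° from the x-axis; with |CJ| = 19.5, J = (-16.9, -1.56). CJ ⟂ JP, so JP runs at 57.9°; with |JP| = 9.8, P = (-11.7, 6.74). So P.x = -11.7.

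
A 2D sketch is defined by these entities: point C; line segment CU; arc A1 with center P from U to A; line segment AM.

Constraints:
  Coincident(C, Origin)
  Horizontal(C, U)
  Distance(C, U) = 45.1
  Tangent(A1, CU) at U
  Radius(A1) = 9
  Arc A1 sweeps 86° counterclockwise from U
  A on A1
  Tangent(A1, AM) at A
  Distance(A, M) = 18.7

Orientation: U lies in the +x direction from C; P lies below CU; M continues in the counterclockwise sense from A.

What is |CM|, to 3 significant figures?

44.1

C is at the origin; CU is horizontal with |CU| = 45.1 and U on the +x side, so U = (45.1, 0.00). Tangency of A1 to CU means the radius PU is perpendicular to CU, so P = U + (0, -9) = (45.1, -9.00). On A1, U sits at bearing 90° from P; an 86° counterclockwise sweep puts A at bearing 176°, so A = P + 9.0·(cos 176°, sin 176°) = (36.1, -8.37). Tangency of A1 to AM means the radius PA is perpendicular to AM, so AM runs along (−sin 176°, cos 176°); with |AM| = 18.7, M = (34.8, -27.0). Then |CM| = |M − C| = 44.1.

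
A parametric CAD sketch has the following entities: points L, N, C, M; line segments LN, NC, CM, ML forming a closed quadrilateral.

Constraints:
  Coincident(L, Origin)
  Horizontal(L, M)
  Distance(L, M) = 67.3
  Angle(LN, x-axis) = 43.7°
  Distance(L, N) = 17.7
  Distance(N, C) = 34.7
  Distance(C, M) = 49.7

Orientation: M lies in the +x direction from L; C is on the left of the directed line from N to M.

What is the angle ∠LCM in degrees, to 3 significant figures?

82.5°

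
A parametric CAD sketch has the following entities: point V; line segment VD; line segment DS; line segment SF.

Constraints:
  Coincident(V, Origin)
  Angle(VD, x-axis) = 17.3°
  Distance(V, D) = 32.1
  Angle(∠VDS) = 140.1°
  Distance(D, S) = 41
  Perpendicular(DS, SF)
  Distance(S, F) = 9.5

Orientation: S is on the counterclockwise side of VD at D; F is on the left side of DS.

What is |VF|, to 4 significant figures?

66.56

V is at the origin; VD runs at 17.3° with length 32.1, so D = 32.1·(cos 17.3°, sin 17.3°) = (30.65, 9.546). ∠VDS = 140.1°, so DS runs at 17.3° + (180° − 140.1°) = 57.20° from the x-axis; with |DS| = 41.0, S = D + 41.0·(cos 57.20°, sin 57.20°) = (52.86, 44.01). DS ⟂ SF; with |SF| = 9.5 on the left of DS, F = S + 9.5·(-0.8406, 0.5417) = (44.87, 49.16). Then |VF| = |F − V| = 66.56.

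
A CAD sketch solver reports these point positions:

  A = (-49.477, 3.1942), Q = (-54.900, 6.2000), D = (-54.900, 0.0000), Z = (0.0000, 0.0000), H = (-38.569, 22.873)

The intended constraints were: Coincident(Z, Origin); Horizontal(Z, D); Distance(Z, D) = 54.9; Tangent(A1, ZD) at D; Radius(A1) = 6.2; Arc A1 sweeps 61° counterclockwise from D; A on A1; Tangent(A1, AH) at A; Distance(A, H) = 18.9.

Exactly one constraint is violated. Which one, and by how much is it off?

Distance(A, H) = 18.9 — off by 3.60.

Z = (0.00, 0.00) ✓; Z.y = 0.00, D.y = 0.00 ✓; |ZD| = 54.90 ✓; ∠(QD, DZ) = 90.00° ✓; |QD| = 6.200 ✓; bearing(Q→A) − bearing(Q→D) = 61.00° ✓; |QA| = 6.200 ✓; ∠(QA, AH) = 90.00° ✓; |AH| = 22.50 ✗.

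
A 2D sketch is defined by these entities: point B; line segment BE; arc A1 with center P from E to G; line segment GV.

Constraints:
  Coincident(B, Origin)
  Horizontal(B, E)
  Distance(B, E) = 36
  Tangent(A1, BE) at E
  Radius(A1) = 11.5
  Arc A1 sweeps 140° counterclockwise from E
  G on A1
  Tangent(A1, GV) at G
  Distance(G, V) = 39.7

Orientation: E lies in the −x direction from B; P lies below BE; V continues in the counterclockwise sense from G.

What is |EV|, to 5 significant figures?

51.285

B is at the origin; B and E share the same y with |BE| = 36.0 and E on the −x side, so E = (-36.000, 0.0000). A1 meets BE tangentially, so PE is at right angles to BE, so P = E + (0, -11.5) = (-36.000, -11.500). On A1, E sits at bearing 90° from P; a 140° counterclockwise sweep puts G at bearing 230°, so G = P + 11.5·(cos 230°, sin 230°) = (-43.392, -20.310). Tangency of A1 to GV means the radius PG is perpendicular to GV, so GV runs along (−sin 230°, cos 230°); with |GV| = 39.7, V = (-12.980, -45.828). Then |EV| = |V − E| = 51.285.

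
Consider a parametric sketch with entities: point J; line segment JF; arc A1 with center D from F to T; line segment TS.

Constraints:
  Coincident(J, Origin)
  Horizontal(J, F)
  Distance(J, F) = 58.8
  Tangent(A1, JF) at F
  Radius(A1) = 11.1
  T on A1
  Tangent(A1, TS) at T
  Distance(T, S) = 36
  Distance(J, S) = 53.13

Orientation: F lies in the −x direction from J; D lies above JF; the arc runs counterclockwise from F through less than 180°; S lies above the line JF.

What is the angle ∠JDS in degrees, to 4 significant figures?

61.13°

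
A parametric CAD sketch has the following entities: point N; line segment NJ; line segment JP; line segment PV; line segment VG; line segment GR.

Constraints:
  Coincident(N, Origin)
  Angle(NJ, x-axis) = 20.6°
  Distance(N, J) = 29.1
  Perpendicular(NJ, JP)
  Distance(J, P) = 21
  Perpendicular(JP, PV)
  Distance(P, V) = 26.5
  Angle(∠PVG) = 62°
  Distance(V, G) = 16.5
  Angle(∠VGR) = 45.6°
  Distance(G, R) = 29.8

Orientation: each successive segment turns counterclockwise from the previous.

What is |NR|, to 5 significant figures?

39.853

N is at the origin; NJ runs at 20.6° with length 29.1, so J = (27.239, 10.239). NJ ⟂ JP, so JP runs at 110.60°; with |JP| = 21.0, P = (19.851, 29.896). The perpendicularity gives PV at right angles to JP, so PV runs at -159.40°; with |PV| = 26.5, V = (-4.9549, 20.572). ∠PVG = 62.0° gives VG at -41.400° from the x-axis; with |VG| = 16.5, G = (7.4219, 9.6604). ∠VGR = 45.6° gives GR at 93.000° from the x-axis; with |GR| = 29.8, R = (5.8623, 39.420). Then |NR| = |R − N| = 39.853.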